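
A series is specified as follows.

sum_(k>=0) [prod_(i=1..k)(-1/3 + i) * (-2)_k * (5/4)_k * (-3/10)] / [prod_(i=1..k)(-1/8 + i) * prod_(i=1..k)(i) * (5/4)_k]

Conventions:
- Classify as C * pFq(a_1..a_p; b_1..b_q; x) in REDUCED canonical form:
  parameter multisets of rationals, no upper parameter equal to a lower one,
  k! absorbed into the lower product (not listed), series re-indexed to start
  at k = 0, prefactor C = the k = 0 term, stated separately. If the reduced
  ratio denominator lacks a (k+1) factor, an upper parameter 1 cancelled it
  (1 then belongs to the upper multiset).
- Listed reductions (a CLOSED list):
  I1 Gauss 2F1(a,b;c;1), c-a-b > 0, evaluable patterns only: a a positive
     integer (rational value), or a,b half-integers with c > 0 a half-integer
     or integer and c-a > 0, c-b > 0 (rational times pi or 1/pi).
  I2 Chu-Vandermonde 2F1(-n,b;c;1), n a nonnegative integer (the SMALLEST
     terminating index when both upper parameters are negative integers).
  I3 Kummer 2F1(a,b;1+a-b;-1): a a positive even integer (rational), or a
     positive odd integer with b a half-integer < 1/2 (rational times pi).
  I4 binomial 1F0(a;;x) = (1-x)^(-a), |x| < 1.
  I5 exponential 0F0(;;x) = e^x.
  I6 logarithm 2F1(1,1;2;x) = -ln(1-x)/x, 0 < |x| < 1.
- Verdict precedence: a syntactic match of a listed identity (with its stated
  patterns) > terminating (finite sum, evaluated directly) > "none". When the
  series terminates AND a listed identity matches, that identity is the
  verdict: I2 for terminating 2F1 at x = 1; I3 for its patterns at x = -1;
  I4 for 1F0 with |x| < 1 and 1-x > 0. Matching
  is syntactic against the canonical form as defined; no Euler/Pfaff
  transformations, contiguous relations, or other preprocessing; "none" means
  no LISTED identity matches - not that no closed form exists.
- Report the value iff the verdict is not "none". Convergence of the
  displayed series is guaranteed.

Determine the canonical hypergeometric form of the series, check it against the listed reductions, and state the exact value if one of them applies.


The tell: from the first term -3/10: the parameter 5/4 appears in both the upper and lower lists and cancels.
Consecutive-term ratio: r(k) = 1 * (k-2) (k+2/3) / [(k+7/8) (k+1)] ; factor over Q: parameters, x = 1, and C = -3/10.

Classification (C = -3/10): 2F1 with upper {-2, 2/3}, lower {7/8}, argument x = 1. Verdict: Chu-Vandermonde (I2) applies (terminating 2F1 at x = 1 with n = 2, b = 2/3, c = 7/8). Hence: -29/630.


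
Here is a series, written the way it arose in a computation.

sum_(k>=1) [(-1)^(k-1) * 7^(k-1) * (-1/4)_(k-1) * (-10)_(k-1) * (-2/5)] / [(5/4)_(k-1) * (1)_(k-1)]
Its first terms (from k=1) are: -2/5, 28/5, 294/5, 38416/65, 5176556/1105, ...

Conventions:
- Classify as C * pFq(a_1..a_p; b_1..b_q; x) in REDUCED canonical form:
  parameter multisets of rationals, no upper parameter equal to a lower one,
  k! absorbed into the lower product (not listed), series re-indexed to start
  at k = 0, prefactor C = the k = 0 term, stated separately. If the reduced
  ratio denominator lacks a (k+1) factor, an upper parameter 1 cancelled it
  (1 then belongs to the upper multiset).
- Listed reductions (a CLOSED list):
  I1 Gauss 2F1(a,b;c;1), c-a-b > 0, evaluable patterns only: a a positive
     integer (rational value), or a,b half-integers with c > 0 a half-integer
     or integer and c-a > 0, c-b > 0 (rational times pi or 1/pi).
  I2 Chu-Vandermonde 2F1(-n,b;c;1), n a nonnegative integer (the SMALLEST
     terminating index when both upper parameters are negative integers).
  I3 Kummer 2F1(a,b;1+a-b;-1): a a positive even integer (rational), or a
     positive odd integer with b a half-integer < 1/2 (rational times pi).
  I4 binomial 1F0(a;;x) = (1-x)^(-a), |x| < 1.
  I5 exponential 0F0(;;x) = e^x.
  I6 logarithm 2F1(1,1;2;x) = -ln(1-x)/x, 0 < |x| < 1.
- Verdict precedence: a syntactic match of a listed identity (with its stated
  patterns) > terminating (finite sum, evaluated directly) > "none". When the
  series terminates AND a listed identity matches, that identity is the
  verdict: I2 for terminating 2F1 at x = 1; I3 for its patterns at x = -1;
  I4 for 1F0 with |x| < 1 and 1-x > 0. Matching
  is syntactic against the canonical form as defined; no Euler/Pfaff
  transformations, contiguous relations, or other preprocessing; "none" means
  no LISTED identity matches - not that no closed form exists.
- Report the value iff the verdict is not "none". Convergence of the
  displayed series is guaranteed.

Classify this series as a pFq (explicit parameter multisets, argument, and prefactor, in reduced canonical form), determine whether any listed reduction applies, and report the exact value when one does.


Prefactor -2/5, argument -7: 2F1 with upper {-10, -1/4} over lower {5/4}. Verdict: terminating. With -10 upstairs the series is a 11-term polynomial sum; evaluated term by term. Exact value: 770557687801856/243061325.

The tell: t_0 being -2/5, the (-1)^k factor (prefactor -2/5) folds into the argument's sign.
Consecutive-term ratio: r(k) = (-7) * (k-10) (k-1/4) / [(k+5/4) (k+1)] - rational in k, leading ratio (-7); with t_0 = -2/5, classification follows.


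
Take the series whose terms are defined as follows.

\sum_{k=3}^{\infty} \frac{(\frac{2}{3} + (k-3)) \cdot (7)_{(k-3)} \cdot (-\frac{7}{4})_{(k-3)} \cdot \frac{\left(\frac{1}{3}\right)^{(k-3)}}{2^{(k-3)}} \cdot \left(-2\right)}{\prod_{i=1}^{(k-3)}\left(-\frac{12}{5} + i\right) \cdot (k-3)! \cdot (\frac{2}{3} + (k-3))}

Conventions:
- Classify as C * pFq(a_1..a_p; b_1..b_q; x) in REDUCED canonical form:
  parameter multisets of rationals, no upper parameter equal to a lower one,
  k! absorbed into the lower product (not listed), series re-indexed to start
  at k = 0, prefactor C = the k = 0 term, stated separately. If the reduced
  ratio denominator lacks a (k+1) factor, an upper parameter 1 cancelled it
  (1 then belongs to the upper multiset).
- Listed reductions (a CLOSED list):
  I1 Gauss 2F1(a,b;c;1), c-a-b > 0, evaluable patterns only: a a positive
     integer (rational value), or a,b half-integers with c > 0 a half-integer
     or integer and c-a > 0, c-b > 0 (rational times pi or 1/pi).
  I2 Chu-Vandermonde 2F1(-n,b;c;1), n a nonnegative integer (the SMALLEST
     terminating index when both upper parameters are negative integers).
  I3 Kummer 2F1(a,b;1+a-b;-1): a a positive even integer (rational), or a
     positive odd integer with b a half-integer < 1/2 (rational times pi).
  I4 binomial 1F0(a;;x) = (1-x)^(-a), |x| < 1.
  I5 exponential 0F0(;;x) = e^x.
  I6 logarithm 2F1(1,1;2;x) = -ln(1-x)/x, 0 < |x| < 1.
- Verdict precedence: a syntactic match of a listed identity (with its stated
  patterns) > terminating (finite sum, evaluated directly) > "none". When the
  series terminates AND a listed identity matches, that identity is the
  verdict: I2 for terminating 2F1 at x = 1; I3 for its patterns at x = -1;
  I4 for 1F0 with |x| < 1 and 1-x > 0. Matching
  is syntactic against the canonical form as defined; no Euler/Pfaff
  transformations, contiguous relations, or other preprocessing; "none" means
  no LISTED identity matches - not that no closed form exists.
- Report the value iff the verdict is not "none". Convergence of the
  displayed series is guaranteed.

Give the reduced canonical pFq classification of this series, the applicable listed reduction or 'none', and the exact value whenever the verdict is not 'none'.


Key observation: from the first term -2: the lower running product (C = -2) is a rising factorial.
Adjacent-term ratio: r(k) = \frac{1}{6} * (k-\frac{7}{4}) (k+7) / [(k-\frac{7}{5}) (k+1)] - rational; roots negated = parameters, x = \frac{1}{6}, C = -2.

Classification (C = -2): 2F1 with upper {-\frac{7}{4}, 7}, lower {-\frac{7}{5}}, argument x = \frac{1}{6}. Verdict: none here - no I1-I6 shape fits x = \frac{1}{6} with lower {-\frac{7}{5}}.


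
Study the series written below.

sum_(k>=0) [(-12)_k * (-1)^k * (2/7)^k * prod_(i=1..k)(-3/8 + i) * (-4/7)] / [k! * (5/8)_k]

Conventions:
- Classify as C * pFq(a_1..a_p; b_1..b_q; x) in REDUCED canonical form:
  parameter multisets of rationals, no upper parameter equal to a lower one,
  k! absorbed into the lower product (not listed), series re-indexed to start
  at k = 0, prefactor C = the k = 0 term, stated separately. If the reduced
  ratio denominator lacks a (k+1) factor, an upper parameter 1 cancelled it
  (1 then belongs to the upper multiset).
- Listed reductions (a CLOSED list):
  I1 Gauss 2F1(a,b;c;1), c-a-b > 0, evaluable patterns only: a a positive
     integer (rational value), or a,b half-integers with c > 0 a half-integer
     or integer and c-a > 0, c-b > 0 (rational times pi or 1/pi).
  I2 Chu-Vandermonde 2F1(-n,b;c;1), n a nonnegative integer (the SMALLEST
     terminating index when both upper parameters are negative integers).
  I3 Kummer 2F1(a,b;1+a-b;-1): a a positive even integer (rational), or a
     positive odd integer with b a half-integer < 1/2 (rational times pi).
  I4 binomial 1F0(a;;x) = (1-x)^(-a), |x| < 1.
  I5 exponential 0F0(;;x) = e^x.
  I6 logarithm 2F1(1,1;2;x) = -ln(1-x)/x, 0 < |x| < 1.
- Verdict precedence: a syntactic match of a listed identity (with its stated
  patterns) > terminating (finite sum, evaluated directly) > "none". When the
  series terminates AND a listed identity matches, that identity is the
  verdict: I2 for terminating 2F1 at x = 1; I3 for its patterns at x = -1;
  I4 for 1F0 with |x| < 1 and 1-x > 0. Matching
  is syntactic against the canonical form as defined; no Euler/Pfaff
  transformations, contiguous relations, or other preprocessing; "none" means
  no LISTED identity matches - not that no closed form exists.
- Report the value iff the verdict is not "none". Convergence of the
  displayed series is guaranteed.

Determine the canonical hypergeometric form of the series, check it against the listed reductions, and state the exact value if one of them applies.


Canonical form: C = -4/7 times 1F0 with upper {-12}, lower {-}, x = -2/7. Verdict: the I4 binomial reduction fires (the 1F0 binomial series: exponent 12, x = -2/7). Exact value: -1129718145924/96889010407.

Key observation: from the first term -4/7: the parameter 5/8 appears in both the upper and lower lists and cancels.
Step ratio: r(k) = (-2/7) * (k-12) / [(k+1)] - rational; roots negated = parameters, x = (-2/7), C = -4/7.


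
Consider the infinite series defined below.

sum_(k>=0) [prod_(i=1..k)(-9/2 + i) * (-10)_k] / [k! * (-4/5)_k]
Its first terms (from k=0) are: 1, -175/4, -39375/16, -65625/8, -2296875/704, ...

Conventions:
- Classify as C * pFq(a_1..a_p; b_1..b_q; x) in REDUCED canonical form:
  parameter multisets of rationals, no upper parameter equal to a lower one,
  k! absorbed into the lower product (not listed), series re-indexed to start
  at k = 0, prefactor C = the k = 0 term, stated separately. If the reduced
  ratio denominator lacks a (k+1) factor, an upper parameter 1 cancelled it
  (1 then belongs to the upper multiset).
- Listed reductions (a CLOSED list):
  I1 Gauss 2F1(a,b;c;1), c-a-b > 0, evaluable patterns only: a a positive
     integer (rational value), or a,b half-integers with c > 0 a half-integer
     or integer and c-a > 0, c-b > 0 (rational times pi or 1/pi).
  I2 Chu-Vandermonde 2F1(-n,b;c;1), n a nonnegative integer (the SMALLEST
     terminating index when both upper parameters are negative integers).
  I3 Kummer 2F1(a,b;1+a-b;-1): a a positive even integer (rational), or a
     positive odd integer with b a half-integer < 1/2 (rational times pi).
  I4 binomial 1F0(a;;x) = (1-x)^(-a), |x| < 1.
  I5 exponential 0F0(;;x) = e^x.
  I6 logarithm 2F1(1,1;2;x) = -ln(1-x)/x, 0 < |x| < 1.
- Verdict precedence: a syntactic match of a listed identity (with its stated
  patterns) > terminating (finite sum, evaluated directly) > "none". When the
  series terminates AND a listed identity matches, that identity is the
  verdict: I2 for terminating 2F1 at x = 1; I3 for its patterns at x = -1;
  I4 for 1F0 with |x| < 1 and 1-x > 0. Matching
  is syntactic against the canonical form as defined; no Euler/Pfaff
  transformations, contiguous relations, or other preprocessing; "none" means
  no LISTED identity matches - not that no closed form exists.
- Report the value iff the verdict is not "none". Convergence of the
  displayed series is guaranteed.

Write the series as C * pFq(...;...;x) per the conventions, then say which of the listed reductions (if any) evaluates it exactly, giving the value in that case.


Canonical form: C = 1 times 2F1 with upper {-10, -7/2}, lower {-4/5}, x = 1. Verdict: Chu-Vandermonde (I2) matches (terminating 2F1 at x = 1 with n = 10, b = -7/2, c = -4/5). Hence: -17990583928479/1332740096.

The tell: from the first term 1: the running product (C = 1) telescopes to a rising factorial.
Adjacent-term ratio: r(k) = 1 * (k-10) (k-7/2) / [(k-4/5) (k+1)] - poly over poly, x = 1 from leading terms; C = 1 at k = 0.


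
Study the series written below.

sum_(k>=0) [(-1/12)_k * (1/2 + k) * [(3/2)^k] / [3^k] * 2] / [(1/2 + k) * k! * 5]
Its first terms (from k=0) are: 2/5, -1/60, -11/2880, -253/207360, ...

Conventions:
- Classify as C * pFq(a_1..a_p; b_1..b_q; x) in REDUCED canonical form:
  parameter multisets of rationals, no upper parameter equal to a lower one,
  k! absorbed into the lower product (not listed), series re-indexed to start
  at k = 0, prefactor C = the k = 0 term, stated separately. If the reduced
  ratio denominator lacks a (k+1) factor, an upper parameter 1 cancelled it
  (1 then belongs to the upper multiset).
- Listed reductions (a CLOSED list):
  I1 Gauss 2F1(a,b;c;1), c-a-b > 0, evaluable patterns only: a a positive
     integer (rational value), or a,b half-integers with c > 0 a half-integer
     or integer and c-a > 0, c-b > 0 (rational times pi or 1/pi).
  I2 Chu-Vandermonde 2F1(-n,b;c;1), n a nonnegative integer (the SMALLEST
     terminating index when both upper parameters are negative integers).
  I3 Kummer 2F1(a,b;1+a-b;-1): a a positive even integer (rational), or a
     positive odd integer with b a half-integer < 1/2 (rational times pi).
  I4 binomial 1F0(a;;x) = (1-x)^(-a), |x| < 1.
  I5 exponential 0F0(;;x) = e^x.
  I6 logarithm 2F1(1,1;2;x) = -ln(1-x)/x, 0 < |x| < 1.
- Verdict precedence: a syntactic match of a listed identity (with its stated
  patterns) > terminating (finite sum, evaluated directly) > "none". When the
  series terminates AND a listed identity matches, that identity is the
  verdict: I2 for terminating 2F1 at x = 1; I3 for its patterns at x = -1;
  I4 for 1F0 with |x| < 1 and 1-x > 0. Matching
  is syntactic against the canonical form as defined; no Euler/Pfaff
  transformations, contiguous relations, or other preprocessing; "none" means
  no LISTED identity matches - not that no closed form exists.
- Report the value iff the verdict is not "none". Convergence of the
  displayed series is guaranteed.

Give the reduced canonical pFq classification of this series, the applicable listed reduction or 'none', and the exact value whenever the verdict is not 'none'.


The tell: with t_0 = 2/5, the two k-th powers (prefactor 2/5) combine into one argument.
Term ratio: r(k) = (1/2) * (k-1/12) / [(k+1)] - rational in k, leading ratio (1/2); with t_0 = 2/5, classification follows.

With C = 2/5: the canonical form is 1F0(-1/12; -; 1/2). Verdict at x = 1/2: the I4 binomial reduction matches (the 1F0 binomial series: exponent 1/12, x = 1/2). Value: (2/5) * (1/2)^(1/12).


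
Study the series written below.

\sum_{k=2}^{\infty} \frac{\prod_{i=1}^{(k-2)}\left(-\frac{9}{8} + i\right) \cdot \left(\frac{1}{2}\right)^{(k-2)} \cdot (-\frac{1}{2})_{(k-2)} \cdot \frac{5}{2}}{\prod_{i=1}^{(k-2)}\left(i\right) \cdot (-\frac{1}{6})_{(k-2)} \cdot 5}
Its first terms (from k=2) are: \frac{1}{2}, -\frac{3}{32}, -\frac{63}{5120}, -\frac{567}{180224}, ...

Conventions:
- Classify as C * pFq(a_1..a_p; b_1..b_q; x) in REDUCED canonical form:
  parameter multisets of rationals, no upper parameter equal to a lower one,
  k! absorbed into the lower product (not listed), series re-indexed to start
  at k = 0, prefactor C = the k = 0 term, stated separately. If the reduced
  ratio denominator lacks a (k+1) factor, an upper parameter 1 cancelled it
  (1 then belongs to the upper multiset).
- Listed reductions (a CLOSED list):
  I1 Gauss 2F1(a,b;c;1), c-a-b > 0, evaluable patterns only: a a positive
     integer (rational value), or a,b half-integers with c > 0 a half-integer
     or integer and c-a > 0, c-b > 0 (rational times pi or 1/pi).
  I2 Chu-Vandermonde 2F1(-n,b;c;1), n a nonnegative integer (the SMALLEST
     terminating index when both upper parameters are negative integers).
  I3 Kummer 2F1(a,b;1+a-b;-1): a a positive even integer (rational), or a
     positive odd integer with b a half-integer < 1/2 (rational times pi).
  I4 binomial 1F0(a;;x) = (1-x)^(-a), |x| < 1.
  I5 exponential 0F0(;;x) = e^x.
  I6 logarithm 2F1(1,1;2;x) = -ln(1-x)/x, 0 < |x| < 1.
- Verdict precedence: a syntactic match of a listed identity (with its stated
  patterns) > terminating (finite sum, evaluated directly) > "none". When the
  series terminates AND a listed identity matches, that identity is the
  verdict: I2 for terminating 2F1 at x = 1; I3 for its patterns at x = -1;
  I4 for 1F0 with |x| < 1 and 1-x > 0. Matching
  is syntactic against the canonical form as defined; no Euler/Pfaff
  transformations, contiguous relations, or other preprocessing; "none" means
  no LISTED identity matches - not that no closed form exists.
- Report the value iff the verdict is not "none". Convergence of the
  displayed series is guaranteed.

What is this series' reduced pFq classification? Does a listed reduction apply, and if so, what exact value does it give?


The series (x = \frac{1}{2}) is 2F1: upper {-\frac{1}{2}, -\frac{1}{8}}, lower {-\frac{1}{6}}, prefactor \frac{1}{2}. Verdict: none - at argument \frac{1}{2} the multisets {-\frac{1}{2}, -\frac{1}{8}} ; {-\frac{1}{6}} match no listed identity.

The tell: from the first term \frac{1}{2}: the constant factors (prefactor 1/2) combine into one prefactor.
Adjacent-term ratio: r(k) = \frac{1}{2} * (k-\frac{1}{2}) (k-\frac{1}{8}) / [(k-\frac{1}{6}) (k+1)] - rational in k. x = \frac{1}{2}; t_0 = \frac{1}{2}; negate the roots.


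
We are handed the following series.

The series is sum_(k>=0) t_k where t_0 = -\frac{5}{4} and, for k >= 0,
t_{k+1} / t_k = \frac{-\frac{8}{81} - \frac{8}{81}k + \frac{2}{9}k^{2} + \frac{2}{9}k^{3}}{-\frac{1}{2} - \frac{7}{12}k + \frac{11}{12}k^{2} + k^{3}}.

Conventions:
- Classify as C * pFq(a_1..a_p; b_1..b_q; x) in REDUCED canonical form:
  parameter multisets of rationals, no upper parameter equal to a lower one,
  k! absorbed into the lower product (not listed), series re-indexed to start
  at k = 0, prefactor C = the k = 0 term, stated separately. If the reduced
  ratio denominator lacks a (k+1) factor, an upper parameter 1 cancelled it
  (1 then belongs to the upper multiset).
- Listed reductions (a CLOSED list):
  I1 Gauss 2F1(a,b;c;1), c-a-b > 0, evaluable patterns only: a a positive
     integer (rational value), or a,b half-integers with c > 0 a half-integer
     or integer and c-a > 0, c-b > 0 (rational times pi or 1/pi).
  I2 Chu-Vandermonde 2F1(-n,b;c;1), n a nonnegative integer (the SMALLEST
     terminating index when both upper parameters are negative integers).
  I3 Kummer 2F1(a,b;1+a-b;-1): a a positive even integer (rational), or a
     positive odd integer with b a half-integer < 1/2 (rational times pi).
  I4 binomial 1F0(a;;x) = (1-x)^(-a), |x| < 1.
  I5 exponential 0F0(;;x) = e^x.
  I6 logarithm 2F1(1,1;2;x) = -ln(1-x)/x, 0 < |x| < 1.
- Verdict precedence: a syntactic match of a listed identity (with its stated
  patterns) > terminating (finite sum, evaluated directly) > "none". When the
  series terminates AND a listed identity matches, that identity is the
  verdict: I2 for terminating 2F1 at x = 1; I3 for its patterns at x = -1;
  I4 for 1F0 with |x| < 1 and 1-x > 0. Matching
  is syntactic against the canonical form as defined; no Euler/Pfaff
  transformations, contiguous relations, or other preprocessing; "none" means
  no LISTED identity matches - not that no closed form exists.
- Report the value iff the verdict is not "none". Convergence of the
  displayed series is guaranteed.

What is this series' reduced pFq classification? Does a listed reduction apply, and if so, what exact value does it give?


Key observation: x = \frac{2}{9} and the expanded ratio factors over Q; C = -5/4, x = 2/9, roots give parameters.
Ratio: r(k) = \frac{2}{9} * (k-\frac{2}{3}) (k+1) / [(k-\frac{3}{4}) (k+1)] - rational in k, leading ratio \frac{2}{9}; with t_0 = -\frac{5}{4}, classification follows.

The series (x = \frac{2}{9}) is 2F1: upper {-\frac{2}{3}, 1}, lower {-\frac{3}{4}}, prefactor -\frac{5}{4}. Verdict: none. A 2F1 with upper {-\frac{2}{3}, 1} fits none of I1-I6 at x = \frac{2}{9}; the sum runs forever.


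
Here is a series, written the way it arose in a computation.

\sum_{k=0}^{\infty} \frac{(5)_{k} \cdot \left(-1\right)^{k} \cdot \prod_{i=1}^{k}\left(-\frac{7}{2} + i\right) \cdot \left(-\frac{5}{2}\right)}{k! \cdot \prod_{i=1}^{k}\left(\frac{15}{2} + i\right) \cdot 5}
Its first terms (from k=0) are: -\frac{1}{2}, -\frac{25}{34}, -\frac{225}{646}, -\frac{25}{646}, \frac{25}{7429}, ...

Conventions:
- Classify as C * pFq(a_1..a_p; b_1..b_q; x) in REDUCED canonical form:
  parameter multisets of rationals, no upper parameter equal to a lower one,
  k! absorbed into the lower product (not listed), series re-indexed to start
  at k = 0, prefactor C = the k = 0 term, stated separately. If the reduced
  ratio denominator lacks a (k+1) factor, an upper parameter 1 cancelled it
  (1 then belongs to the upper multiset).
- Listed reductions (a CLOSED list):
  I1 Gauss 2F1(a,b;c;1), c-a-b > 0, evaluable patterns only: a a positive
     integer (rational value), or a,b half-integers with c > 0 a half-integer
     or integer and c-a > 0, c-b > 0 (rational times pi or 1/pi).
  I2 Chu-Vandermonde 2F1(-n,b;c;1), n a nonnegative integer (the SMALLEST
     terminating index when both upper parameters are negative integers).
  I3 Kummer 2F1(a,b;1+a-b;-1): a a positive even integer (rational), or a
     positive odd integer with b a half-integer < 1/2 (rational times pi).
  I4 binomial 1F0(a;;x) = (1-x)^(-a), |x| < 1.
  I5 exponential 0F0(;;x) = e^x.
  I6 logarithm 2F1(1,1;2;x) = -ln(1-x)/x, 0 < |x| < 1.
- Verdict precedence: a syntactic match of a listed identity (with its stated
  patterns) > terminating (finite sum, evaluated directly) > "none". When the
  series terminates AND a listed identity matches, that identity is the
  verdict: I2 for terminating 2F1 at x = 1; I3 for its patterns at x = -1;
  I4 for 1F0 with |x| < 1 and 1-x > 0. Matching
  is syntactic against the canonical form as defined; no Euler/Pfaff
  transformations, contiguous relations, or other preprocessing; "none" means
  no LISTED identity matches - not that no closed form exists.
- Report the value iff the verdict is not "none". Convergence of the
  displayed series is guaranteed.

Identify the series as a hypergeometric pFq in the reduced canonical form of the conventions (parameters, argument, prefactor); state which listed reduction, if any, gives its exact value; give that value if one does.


x = -1 here; the reduced form reads 2F1, upper {-\frac{5}{2}, 5}, lower {\frac{17}{2}}, C = -\frac{1}{2}. Verdict: the Kummer evaluation I3 fires (x = -1; c = \frac{17}{2} equals 1+a-b for upper {-\frac{5}{2}, 5}: listed pattern). Hence: \left(-\frac{135135}{262144}\right) \cdot \pi.

First insight: x = -1 and the running product (prefactor -1/2) telescopes to a rising factorial.
Step ratio: r(k) = -1 * (k-\frac{5}{2}) (k+5) / [(k+\frac{17}{2}) (k+1)] ; factor over Q: parameters, x = -1, and C = -\frac{1}{2}.


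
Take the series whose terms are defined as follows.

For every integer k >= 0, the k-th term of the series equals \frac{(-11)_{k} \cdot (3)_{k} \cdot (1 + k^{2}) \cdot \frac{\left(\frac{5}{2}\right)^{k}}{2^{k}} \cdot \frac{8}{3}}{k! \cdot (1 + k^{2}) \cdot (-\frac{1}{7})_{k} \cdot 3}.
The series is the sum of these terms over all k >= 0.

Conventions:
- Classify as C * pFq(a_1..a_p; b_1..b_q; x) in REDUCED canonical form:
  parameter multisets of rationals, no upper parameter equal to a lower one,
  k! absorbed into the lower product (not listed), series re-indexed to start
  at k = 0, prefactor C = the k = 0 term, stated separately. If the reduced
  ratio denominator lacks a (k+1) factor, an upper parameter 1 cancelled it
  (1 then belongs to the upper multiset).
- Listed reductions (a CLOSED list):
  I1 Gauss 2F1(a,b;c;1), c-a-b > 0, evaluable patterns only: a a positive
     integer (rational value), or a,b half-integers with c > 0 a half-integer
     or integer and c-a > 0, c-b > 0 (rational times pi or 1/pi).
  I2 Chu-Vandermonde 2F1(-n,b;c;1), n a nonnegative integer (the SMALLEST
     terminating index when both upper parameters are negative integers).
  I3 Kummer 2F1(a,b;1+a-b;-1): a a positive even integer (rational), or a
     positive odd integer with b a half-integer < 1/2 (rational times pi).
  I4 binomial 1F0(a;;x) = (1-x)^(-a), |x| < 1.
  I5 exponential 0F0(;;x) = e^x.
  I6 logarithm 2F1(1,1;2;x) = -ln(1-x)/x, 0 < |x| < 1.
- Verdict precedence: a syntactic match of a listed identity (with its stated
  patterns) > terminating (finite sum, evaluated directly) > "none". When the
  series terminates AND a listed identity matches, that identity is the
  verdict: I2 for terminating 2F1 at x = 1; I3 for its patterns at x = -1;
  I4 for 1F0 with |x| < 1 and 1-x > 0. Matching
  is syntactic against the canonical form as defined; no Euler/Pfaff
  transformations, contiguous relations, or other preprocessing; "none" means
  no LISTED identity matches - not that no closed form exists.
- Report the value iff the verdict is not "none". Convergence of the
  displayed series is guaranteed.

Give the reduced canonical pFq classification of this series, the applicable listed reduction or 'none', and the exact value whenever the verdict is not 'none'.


Prefactor \frac{8}{9}, argument \frac{5}{4}: 2F1 with upper {-11, 3} over lower {-\frac{1}{7}}. Verdict: terminating at k = 11: the factor (-11)_k kills every later term; summing the 12 survivors is exact. Sum: \frac{1369130251297}{7034868596736}.

Key step: t_0 being \frac{8}{9}, k^2 + 1 divides numerator and denominator alike; C = 8/9, x = 5/4 after cancelling.
Consecutive-term ratio: r(k) = \frac{5}{4} * (k-11) (k+3) / [(k-\frac{1}{7}) (k+1)] - rational in k. x = \frac{5}{4}; t_0 = \frac{8}{9}; negate the roots.


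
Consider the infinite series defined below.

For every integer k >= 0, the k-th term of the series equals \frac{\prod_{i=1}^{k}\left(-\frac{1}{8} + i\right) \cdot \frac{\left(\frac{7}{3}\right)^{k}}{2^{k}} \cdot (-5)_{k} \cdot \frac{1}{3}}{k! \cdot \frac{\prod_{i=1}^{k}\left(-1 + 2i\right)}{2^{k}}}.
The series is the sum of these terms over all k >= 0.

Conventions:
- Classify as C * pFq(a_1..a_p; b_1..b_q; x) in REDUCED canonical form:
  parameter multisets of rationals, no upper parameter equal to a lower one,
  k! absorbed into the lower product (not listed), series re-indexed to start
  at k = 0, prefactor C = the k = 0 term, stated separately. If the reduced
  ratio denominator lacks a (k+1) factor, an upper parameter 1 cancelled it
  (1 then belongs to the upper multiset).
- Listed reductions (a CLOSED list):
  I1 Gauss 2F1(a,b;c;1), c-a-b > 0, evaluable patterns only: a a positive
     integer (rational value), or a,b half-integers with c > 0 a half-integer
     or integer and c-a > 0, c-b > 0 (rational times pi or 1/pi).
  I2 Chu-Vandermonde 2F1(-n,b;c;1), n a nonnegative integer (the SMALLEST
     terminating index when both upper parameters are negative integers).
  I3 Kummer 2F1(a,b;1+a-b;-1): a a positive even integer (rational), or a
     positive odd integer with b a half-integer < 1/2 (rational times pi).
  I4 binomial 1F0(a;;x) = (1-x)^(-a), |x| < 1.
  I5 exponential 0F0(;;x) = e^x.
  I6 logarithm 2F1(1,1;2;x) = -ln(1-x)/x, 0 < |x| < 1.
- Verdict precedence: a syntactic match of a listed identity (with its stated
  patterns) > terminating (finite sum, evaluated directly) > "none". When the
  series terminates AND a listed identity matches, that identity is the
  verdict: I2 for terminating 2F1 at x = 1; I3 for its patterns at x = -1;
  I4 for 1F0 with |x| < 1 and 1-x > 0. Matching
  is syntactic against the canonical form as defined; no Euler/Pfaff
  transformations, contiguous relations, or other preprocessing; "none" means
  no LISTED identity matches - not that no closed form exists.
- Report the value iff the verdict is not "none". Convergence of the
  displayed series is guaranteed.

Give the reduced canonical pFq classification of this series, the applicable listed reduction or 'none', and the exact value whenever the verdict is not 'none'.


Reduced: x = \frac{7}{6}, 2F1, upper = {-5, \frac{7}{8}}, lower = {\frac{1}{2}}, C = \frac{1}{3}. Verdict: terminating at k = 5: the factor (-5)_k kills every later term; summing the 6 survivors is exact. Hence: -\frac{2471531}{71663616}.

Structural cue: t_0 = \frac{1}{3} here, and the running product (C = 1/3) telescopes to a rising factorial.
Consecutive-term ratio: r(k) = \frac{7}{6} * (k-5) (k+\frac{7}{8}) / [(k+\frac{1}{2}) (k+1)] - rational in k, leading ratio \frac{7}{6}; with t_0 = \frac{1}{3}, classification follows.


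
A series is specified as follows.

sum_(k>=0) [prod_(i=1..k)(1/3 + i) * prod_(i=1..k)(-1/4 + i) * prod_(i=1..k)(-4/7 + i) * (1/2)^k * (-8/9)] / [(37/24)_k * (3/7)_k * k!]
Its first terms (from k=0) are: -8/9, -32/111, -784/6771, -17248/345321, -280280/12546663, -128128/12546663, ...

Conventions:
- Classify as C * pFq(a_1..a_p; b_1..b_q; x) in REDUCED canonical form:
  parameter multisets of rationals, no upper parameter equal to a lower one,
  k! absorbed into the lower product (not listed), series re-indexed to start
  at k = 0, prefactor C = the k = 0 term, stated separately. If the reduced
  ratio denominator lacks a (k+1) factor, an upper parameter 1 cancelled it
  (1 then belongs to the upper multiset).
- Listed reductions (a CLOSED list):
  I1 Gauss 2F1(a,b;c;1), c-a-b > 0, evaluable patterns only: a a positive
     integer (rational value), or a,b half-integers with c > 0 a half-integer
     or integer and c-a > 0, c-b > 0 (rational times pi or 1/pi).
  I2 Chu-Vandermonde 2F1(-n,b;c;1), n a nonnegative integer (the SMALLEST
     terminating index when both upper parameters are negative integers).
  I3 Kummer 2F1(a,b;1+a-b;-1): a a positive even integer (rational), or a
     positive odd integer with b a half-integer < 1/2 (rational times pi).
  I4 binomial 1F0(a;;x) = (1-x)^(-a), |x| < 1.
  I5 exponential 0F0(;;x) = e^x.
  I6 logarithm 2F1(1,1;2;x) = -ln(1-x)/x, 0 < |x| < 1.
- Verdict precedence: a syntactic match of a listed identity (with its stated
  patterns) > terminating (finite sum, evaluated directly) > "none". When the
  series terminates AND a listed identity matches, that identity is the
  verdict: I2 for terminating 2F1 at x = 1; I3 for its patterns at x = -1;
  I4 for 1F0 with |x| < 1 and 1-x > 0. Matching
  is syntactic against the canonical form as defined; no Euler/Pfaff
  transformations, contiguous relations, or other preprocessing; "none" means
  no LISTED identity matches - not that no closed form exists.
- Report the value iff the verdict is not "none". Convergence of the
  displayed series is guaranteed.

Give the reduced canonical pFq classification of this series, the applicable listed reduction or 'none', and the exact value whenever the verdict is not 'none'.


The series (x = 1/2) is 2F1: upper {3/4, 4/3}, lower {37/24}, prefactor -8/9. Verdict: none. Every listed pattern misses the 2F1 form at 1/2, upper {3/4, 4/3}.

First insight: t_0 = -8/9 here, and the parameter 3/7 appears in both the upper and lower lists and cancels.
Consecutive-term ratio: r(k) = (1/2) * (k+3/4) (k+4/3) / [(k+37/24) (k+1)] - rational in k. x = (1/2); t_0 = -8/9; negate the roots.


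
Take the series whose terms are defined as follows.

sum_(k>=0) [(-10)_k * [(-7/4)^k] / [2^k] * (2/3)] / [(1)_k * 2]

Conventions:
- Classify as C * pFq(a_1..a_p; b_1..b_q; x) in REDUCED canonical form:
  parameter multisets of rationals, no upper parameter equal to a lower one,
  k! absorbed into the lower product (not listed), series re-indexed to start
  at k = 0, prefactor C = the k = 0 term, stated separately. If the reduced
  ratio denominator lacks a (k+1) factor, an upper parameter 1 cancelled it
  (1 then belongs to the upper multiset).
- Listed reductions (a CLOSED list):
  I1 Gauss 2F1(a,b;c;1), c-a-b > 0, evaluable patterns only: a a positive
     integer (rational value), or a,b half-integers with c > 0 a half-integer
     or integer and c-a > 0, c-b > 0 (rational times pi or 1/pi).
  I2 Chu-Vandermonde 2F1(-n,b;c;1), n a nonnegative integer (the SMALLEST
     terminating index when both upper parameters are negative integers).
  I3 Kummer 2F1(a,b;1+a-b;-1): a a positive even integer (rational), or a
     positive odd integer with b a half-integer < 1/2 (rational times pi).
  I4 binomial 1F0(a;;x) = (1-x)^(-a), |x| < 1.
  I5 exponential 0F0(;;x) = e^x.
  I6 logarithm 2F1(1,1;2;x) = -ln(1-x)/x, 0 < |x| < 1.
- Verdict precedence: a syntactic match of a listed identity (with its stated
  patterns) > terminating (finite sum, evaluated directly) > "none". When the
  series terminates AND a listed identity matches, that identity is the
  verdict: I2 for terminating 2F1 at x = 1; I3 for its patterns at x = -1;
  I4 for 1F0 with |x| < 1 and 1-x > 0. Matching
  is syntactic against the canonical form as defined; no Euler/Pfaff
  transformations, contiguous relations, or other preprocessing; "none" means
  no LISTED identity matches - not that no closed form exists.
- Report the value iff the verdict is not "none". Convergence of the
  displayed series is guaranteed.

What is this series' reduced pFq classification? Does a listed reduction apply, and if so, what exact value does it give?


With C = 1/3: the canonical form is 1F0(-10; -; -7/8). Verdict: binomial (I4) fires (the 1F0 binomial series: exponent 10, x = -7/8). Hence: 192216796875/1073741824.

The tell: t_0 = 1/3 here, and (1)_k (C = 1/3, x = -7/8) is k! itself.
Step ratio: r(k) = (-7/8) * (k-10) / [(k+1)] - rational; roots negated = parameters, x = (-7/8), C = 1/3.


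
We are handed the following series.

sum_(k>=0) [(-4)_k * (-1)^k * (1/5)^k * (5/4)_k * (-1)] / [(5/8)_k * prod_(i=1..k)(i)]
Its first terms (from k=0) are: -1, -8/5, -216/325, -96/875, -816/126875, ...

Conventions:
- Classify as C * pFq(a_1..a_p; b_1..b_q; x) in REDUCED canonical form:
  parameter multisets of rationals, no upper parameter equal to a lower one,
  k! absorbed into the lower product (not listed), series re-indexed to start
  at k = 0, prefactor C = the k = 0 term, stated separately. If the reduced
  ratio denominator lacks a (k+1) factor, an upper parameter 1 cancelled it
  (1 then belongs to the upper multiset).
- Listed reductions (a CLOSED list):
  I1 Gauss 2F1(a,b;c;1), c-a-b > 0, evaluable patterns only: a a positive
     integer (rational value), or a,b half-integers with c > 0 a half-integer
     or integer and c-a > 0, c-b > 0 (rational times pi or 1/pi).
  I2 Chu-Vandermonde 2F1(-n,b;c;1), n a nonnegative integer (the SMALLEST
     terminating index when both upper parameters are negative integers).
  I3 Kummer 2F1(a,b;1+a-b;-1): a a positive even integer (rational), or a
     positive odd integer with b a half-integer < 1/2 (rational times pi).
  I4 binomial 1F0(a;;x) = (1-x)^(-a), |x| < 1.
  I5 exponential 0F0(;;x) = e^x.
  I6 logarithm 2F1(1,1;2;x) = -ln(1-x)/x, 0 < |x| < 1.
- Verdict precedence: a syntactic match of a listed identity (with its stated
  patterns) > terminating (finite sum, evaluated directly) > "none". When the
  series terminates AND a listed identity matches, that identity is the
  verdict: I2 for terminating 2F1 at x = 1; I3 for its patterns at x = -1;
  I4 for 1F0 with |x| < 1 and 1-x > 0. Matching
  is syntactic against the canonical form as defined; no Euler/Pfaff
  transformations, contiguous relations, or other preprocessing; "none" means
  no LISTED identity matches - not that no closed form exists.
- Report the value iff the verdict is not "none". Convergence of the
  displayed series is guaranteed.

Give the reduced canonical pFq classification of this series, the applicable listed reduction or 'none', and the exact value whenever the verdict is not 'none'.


Prefactor -1, argument -1/5: 2F1 with upper {-4, 5/4} over lower {5/8}. Verdict: terminating (-4 upstairs). 5 nonzero terms in all; added directly. Sum: -5576143/1649375.

The tell: t_0 being -1, the product of the first k integers (C = -1, x = -1/5) is k!.
Term ratio: r(k) = (-1/5) * (k-4) (k+5/4) / [(k+5/8) (k+1)] ; factor over Q: parameters, x = (-1/5), and C = -1.


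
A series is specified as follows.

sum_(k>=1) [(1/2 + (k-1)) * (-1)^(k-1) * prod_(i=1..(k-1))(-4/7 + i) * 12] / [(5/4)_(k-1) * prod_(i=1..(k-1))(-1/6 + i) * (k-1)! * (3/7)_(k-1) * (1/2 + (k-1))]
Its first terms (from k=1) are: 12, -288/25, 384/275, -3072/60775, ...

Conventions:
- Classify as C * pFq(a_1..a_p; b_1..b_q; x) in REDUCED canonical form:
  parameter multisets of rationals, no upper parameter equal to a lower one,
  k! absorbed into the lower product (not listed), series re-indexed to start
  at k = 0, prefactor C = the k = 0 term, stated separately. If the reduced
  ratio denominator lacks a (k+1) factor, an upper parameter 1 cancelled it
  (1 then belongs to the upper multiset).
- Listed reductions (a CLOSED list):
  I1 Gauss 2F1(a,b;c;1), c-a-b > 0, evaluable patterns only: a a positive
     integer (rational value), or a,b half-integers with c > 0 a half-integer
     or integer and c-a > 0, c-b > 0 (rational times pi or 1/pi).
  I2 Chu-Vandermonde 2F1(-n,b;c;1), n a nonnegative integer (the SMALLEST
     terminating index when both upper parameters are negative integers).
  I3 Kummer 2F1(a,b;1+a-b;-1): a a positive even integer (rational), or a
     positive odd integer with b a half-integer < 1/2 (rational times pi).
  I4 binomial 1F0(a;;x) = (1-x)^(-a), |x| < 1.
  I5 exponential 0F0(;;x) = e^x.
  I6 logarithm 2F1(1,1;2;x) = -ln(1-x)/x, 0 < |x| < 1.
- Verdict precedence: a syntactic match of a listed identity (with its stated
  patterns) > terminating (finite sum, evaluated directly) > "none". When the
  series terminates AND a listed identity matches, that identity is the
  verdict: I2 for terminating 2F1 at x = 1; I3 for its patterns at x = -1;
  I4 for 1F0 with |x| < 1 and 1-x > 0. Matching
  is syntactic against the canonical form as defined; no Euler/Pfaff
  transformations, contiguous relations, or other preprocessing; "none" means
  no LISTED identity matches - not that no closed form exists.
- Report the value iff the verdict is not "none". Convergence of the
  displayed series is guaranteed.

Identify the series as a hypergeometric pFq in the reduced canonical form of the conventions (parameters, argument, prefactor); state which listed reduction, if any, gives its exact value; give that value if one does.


Prefactor 12, argument -1: 0F2 with upper {-} over lower {5/6, 5/4}. Verdict: none. Every listed pattern misses the 0F2 form at -1, upper {-}.

Structural cue: t_0 being 12, the running product (C = 12) telescopes to a rising factorial.
Term ratio: r(k) = (-1) * 1 / [(k+5/6) (k+5/4) (k+1)] - rational; roots negated = parameters, x = (-1), C = 12.


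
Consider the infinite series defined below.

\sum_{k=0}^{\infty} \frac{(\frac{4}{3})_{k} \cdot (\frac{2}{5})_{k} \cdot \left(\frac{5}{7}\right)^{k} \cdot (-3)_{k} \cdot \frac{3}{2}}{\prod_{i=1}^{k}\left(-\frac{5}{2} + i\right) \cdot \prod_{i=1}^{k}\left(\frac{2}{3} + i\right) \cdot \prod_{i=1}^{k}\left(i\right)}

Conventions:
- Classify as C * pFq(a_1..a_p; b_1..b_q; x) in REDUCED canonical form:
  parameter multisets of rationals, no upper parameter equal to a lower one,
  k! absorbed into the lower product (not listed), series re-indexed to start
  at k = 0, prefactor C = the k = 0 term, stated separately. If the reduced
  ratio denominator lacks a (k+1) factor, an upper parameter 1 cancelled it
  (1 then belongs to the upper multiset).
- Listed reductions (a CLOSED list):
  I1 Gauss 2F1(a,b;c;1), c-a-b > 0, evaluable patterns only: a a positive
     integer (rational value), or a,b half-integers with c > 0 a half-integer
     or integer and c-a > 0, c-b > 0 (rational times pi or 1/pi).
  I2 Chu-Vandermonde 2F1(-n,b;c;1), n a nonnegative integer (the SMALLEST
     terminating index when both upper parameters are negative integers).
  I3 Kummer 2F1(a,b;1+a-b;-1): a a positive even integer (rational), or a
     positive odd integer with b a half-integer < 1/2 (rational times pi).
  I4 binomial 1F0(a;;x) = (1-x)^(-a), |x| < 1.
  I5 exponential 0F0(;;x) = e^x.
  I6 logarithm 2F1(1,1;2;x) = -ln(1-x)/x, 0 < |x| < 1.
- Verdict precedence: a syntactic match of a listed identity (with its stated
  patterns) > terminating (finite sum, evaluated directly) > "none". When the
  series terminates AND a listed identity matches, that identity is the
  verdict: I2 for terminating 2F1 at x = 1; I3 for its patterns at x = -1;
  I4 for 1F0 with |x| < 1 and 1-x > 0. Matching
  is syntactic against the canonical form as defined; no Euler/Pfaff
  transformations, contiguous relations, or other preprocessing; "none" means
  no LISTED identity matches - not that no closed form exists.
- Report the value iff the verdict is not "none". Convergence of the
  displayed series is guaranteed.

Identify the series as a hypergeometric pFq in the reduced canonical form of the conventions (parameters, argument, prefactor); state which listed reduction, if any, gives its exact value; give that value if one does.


Canonical form: C = \frac{3}{2} times 3F2 with upper {-3, \frac{2}{5}, \frac{4}{3}}, lower {-\frac{3}{2}, \frac{5}{3}}, x = \frac{5}{7}. Verdict: terminating - the sum ends at index 3 because -3 is a negative integer; exact evaluation follows. Its exact value is \frac{1647}{770}.

The tell: x = \frac{5}{7} and the product of the first k integers (C = 3/2, x = 5/7) is k!.
Ratio: r(k) = \frac{5}{7} * (k-3) (k+\frac{2}{5}) (k+\frac{4}{3}) / [(k-\frac{3}{2}) (k+\frac{5}{3}) (k+1)] - rational in k. x = \frac{5}{7}; t_0 = \frac{3}{2}; negate the roots.
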